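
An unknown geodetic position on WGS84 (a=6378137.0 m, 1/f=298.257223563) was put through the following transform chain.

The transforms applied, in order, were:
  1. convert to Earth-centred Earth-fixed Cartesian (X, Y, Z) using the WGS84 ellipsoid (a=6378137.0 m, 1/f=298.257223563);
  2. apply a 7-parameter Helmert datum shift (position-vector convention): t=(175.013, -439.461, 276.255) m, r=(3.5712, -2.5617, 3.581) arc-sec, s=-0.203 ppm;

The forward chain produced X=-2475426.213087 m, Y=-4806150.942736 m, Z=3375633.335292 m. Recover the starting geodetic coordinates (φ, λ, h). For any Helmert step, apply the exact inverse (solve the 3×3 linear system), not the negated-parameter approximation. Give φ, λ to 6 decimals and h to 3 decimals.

φ=32.154451°, λ=-117.255568°, h=992.461 m

start: X=-2475426.2131, Y=-4806150.9427, Z=3375633.3353 m
→ Helmert⁻¹: X=-2475643.2381, Y=-4805611.0354, Z=3375471.7144
→ geod (Bowring, a=6378137.000): φ=32.15445100°, λ=-117.25556800°, h=992.4610 m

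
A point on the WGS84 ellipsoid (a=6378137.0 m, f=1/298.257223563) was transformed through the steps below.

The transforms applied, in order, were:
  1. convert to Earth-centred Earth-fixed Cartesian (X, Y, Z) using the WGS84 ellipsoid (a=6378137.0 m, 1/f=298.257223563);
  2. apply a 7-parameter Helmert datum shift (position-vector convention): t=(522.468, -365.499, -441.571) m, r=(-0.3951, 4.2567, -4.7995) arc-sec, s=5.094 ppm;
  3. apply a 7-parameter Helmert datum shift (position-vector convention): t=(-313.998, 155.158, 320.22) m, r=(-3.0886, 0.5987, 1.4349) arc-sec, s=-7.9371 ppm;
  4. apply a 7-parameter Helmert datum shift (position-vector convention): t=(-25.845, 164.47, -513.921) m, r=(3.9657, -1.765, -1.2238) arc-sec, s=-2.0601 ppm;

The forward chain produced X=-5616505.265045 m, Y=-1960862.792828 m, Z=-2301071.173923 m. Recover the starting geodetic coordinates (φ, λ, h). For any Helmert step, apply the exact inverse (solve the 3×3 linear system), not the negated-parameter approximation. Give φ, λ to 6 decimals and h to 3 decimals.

φ=-21.271241°, λ=-160.754189°, h=3088.665 m

start: X=-5616505.2650, Y=-1960862.7928, Z=-2301071.1739 m
→ Helmert⁻¹: X=-5616499.0401, Y=-1961108.8558, Z=-2300476.2274
→ Helmert⁻¹: X=-5616236.5836, Y=-1961206.0579, Z=-2300860.3777
→ Helmert⁻¹: X=-5616637.3350, Y=-1960956.8552, Z=-2300526.7556
→ geod (Bowring, a=6378137.000): φ=-21.27124100°, λ=-160.75418900°, h=3088.6650 m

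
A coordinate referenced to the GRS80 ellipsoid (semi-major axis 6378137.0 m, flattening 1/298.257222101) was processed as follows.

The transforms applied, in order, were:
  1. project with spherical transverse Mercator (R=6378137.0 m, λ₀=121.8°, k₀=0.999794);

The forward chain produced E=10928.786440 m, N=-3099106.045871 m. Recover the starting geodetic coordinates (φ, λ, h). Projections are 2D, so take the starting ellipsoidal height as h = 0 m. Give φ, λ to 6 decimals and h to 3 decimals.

φ=-27.845435°, λ=121.911054°, h=0.000 m

start: E=10928.7864, N=-3099106.0459 m
→ tm⁻¹: φ=-27.84543500°, λ=121.91105400°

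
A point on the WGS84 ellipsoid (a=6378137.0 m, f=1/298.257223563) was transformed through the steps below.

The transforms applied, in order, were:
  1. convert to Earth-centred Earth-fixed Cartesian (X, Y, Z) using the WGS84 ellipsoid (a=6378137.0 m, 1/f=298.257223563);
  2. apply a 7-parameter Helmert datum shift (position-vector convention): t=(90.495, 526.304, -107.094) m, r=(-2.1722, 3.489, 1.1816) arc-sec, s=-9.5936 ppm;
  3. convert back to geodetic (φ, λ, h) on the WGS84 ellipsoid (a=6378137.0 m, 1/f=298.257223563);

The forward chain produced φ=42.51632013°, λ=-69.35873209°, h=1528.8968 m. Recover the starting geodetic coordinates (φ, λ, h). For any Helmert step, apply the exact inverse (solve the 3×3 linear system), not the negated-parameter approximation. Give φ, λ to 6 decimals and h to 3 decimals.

φ=42.514004°, λ=-69.363367°, h=2001.826 m

start: φ=42.516320°, λ=-69.358732°, h=1528.897 m
→ ECEF (a=6378137.000, f=1/298.257223563): X=1660193.5857, Y=-4407232.4402, Z=4289084.3881
→ Helmert⁻¹: X=1660021.2138, Y=-4407855.7106, Z=4289214.2911
→ geod (Bowring, a=6378137.000): φ=42.51400400°, λ=-69.36336700°, h=2001.8260 m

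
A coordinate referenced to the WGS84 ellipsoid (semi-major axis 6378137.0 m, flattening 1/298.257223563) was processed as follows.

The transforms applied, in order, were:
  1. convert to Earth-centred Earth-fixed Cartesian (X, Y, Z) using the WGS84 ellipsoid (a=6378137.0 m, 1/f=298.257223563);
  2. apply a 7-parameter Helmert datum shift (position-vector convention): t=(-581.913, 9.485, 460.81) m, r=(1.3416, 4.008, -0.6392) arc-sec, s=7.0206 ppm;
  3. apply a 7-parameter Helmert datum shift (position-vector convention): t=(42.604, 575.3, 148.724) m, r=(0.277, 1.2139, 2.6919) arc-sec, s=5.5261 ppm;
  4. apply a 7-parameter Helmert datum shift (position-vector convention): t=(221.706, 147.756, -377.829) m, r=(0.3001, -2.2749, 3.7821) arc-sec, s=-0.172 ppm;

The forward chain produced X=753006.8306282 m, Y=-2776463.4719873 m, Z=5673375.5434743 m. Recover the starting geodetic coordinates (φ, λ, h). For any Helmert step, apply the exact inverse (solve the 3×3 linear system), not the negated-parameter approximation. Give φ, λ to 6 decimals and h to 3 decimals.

φ=63.260468°, λ=-74.826403°, h=11.604 m

start: X=753006.8306, Y=-2776463.4720, Z=5673375.5435 m
→ Helmert⁻¹: X=752796.9176, Y=-2776617.2541, Z=5673750.0855
→ Helmert⁻¹: X=752680.5198, Y=-2777179.4109, Z=5673578.1680
→ Helmert⁻¹: X=753155.5145, Y=-2777130.1651, Z=5673110.2276
→ geod (Bowring, a=6378137.000): φ=63.26046800°, λ=-74.82640300°, h=11.6040 m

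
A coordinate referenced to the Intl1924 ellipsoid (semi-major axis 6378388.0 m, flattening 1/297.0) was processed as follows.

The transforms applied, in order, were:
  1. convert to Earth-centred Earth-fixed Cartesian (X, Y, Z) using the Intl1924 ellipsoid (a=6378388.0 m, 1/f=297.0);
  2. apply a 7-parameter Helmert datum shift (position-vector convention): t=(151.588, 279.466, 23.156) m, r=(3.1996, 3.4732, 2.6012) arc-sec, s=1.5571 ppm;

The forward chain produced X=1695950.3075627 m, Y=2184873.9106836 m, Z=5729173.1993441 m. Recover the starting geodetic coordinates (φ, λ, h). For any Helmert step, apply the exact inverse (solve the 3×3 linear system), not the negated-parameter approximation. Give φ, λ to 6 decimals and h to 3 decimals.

φ=64.383649°, λ=52.181464°, h=745.631 m

start: X=1695950.3076, Y=2184873.9107, Z=5729173.1993 m
→ Helmert⁻¹: X=1695727.1594, Y=2184658.5292, Z=5729135.7874
→ geod (Bowring, a=6378388.000): φ=64.38364900°, λ=52.18146400°, h=745.6310 m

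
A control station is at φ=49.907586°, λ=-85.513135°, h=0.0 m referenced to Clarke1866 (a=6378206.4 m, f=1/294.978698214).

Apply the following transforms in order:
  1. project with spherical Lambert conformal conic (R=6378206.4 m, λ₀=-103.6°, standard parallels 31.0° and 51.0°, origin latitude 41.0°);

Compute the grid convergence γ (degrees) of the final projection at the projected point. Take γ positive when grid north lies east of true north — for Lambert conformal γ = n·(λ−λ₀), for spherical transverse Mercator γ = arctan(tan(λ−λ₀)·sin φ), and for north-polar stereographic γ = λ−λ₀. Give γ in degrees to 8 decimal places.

11.92739258

start: φ=49.907586°, λ=-85.513135°, h=0.000 m
→ into lcc (λ₀=-103.6°): φ=49.90758600°, λ−λ₀=18.08686500°
convergence γ = 11.92739258°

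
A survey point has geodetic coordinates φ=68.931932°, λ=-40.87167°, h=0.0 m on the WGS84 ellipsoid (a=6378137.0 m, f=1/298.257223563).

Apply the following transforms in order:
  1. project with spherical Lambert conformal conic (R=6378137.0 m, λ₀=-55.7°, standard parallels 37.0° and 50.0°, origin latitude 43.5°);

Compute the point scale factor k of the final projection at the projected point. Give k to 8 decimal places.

1.12511261

start: φ=68.931932°, λ=-40.871670°, h=0.000 m
→ into lcc (λ₀=-55.7°): φ=68.93193200°, λ−λ₀=14.82833000°
scale k = 1.12511261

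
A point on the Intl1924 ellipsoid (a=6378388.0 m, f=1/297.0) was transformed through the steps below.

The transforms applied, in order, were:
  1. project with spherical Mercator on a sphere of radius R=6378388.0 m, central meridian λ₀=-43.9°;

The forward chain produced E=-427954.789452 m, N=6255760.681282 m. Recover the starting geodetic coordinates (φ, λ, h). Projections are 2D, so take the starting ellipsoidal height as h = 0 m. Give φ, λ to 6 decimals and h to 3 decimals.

φ=48.885849°, λ=-47.744232°, h=0.000 m

start: E=-427954.7895, N=6255760.6813 m
→ merc⁻¹: φ=48.88584900°, λ=-47.74423200°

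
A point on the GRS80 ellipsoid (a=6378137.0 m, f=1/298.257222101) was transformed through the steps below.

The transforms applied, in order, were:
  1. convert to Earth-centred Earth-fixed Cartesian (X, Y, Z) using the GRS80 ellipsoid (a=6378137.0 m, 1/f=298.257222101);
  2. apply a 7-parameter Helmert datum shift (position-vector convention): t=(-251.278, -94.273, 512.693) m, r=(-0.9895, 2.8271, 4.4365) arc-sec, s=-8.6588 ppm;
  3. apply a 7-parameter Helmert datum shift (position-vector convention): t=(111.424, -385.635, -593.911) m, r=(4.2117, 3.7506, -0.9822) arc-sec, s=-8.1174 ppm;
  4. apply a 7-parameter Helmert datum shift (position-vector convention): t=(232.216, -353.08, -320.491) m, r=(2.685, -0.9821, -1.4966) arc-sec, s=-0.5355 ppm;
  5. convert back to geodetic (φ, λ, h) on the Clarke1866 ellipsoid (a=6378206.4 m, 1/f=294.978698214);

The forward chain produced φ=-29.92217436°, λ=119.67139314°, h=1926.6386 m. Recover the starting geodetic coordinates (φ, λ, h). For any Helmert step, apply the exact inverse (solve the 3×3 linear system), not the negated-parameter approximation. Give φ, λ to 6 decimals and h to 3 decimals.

φ=-29.915921°, λ=119.667104°, h=2514.677 m

start: φ=-29.922174°, λ=119.671393°, h=1926.639 m
→ ECEF (a=6378206.400, f=1/294.978698214): X=-2739639.3239, Y=4808676.1147, Z=-3163687.7342
→ Helmert⁻¹: X=-2739922.9619, Y=4808970.7108, Z=-3163418.4910
→ Helmert⁻¹: X=-2740022.0151, Y=4809317.7531, Z=-3162998.2780
→ Helmert⁻¹: X=-2739647.6532, Y=4809527.7729, Z=-3163552.8411
→ geod (Bowring, a=6378137.000): φ=-29.91592100°, λ=119.66710400°, h=2514.6770 m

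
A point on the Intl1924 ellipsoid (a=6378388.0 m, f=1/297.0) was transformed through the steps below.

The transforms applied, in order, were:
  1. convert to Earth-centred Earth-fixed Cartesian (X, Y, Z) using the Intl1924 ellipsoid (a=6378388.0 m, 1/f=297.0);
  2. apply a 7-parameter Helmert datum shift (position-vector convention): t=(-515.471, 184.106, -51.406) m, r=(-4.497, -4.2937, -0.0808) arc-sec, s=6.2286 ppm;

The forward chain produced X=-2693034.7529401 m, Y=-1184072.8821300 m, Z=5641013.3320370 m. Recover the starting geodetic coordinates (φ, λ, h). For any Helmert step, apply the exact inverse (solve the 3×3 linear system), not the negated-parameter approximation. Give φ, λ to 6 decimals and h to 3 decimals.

φ=62.619596°, λ=-156.255419°, h=373.079 m

start: X=-2693034.7529, Y=-1184072.8821, Z=5641013.3320 m
→ Helmert⁻¹: X=-2692384.6207, Y=-1184373.6534, Z=5641059.8264
→ geod (Bowring, a=6378388.000): φ=62.61959600°, λ=-156.25541900°, h=373.0790 m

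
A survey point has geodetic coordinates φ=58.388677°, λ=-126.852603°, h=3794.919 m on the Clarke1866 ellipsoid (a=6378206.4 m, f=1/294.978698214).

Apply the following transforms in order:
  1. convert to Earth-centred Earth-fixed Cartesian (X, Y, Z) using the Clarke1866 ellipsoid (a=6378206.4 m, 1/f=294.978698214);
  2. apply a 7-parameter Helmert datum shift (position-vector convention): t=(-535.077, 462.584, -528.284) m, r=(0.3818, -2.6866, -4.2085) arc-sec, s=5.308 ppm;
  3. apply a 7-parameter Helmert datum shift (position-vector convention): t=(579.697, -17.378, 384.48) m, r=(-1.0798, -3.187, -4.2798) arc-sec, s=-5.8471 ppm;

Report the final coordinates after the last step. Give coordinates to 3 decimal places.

X=-2011442.410 m, Y=-2682770.767 m, Z=5411391.604 m

start: φ=58.388677°, λ=-126.852603°, h=3794.919 m
→ ECEF (a=6378206.400, f=1/294.978698214): X=-2011223.6111, Y=-2683318.5073, Z=5411586.5266
→ Helmert 7p (PV): X=-2011894.5990, Y=-2682839.1474, Z=5411055.8041
→ Helmert 7p (PV): X=-2011442.4101, Y=-2682770.7670, Z=5411391.6041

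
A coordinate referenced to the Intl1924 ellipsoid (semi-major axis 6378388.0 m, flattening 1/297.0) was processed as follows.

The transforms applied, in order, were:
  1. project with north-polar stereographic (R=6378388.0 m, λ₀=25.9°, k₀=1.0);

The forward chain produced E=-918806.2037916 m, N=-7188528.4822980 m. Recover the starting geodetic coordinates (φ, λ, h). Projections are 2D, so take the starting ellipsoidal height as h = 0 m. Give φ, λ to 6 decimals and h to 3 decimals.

φ=30.798967°, λ=18.616198°, h=0.000 m

start: E=-918806.2038, N=-7188528.4823 m
→ stereo⁻¹: φ=30.79896700°, λ=18.61619800°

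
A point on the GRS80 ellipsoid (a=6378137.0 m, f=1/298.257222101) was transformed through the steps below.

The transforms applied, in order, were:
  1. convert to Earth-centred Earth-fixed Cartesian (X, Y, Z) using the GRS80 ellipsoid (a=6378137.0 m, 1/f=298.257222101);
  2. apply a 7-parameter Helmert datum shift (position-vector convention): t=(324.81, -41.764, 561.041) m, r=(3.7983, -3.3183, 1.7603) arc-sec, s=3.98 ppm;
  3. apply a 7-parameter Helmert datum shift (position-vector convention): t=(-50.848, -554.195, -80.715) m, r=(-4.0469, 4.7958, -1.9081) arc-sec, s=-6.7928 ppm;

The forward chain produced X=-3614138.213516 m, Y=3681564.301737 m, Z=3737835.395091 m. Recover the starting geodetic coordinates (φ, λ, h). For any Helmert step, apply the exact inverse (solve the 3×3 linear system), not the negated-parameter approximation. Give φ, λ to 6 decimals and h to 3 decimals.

φ=36.100049°, λ=134.468317°, h=300.266 m

start: X=-3614138.2135, Y=3681564.3017, Z=3737835.3951 m
→ Helmert⁻¹: X=-3614232.8864, Y=3682036.7366, Z=3737929.7090
→ Helmert⁻¹: X=-3614451.7615, Y=3682163.5143, Z=3737344.1353
→ geod (Bowring, a=6378137.000): φ=36.10004900°, λ=134.46831700°, h=300.2660 m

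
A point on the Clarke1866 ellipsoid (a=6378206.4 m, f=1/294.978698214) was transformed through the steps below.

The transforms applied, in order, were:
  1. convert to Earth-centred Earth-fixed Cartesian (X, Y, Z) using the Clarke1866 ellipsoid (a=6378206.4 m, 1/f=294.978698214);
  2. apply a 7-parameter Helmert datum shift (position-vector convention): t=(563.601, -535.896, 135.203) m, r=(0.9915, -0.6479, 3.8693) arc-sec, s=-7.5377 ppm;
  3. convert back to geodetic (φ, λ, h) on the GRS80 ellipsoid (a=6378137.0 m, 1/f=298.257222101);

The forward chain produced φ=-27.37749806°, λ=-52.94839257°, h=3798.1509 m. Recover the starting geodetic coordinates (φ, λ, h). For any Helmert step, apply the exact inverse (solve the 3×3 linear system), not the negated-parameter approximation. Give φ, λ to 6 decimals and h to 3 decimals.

φ=-27.383400°, λ=-52.950909°, h=3207.823 m

start: φ=-27.377498°, λ=-52.948393°, h=3798.151 m
→ ECEF (a=6378137.000, f=1/298.257222101): X=3417059.1949, Y=-4526102.8658, Z=-2917169.4559
→ Helmert⁻¹: X=3416427.2863, Y=-4525679.1942, Z=-2917315.6256
→ geod (Bowring, a=6378206.400): φ=-27.38340000°, λ=-52.95090900°, h=3207.8230 m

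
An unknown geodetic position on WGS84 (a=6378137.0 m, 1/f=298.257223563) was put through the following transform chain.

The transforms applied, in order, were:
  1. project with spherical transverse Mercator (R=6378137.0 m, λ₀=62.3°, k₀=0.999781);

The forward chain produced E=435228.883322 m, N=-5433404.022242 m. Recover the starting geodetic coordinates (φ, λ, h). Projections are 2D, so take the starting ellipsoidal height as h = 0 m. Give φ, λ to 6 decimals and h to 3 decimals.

φ=-48.667767°, λ=68.222686°, h=0.000 m

start: E=435228.8833, N=-5433404.0222 m
→ tm⁻¹: φ=-48.66776700°, λ=68.22268600°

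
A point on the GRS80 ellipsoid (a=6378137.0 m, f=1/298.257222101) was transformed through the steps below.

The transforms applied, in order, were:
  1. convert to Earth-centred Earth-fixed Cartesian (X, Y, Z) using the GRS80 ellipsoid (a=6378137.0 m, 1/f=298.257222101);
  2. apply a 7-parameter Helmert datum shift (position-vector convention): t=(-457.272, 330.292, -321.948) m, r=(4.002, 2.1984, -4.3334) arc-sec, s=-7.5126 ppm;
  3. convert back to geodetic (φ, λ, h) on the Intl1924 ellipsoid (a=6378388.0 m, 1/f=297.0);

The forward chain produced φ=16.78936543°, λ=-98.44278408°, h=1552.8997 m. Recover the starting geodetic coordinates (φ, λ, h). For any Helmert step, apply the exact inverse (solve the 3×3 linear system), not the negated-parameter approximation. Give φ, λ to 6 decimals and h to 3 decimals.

start: φ=16.789365°, λ=-98.442784°, h=1552.900 m
→ ECEF (a=6378388.000, f=1/297.0): X=-897036.1482, Y=-6043486.3636, Z=1830999.5827
→ Helmert⁻¹: X=-896478.1570, Y=-6043845.3606, Z=1831442.9981
→ geod (Bowring, a=6378137.000): φ=16.79203200°, λ=-98.43711400°, h=2185.9540 m

φ=16.792032°, λ=-98.437114°, h=2185.954 m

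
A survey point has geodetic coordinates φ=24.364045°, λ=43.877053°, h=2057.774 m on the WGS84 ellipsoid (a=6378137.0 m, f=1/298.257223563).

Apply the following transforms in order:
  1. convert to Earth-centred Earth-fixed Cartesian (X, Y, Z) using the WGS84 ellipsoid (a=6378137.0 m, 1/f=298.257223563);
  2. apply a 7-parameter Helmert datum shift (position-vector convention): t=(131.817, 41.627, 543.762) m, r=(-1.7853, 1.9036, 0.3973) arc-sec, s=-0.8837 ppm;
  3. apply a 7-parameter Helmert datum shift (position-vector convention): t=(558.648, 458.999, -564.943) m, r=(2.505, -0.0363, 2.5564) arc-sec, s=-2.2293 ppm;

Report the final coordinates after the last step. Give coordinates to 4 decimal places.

X=4192482.0859 m, Y=4031203.2025 m, Z=2615862.6838 m

start: φ=24.364045°, λ=43.877053°, h=2057.774 m
→ ECEF (a=6378137.000, f=1/298.257223563): X=4191838.7084, Y=4030664.2287, Z=2615915.8930
→ Helmert 7p (PV): X=4191983.1994, Y=4030733.0097, Z=2616383.7703
→ Helmert 7p (PV): X=4192482.0859, Y=4031203.2025, Z=2615862.6838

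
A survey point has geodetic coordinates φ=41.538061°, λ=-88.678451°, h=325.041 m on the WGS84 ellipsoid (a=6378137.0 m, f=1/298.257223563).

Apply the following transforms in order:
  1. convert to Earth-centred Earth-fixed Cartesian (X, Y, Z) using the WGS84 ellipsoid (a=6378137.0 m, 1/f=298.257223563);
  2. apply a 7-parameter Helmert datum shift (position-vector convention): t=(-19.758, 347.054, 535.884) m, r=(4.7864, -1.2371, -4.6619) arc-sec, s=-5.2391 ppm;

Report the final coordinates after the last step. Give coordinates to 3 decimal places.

X=110121.871 m, Y=-4779875.488 m, Z=4207956.436 m

start: φ=41.538061°, λ=-88.678451°, h=325.041 m
→ ECEF (a=6378137.000, f=1/298.257223563): X=110275.4803, Y=-4780147.4566, Z=4207552.8576
→ Helmert 7p (PV): X=110121.8713, Y=-4779875.4875, Z=4207956.4359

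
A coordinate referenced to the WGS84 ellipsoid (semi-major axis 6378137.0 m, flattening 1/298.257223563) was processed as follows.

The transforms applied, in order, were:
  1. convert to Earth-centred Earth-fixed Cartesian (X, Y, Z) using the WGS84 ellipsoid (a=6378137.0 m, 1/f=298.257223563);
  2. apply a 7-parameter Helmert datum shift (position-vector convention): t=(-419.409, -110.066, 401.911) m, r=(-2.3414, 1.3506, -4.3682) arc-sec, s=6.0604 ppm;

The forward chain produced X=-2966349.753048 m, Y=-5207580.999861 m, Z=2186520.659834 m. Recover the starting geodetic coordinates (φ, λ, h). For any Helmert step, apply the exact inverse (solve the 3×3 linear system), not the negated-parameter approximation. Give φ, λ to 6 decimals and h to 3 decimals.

φ=20.164687°, λ=-119.662591°, h=3501.238 m

start: X=-2966349.7530, Y=-5207580.9999, Z=2186520.6598 m
→ Helmert⁻¹: X=-2965816.4002, Y=-5207526.9982, Z=2186026.9674
→ geod (Bowring, a=6378137.000): φ=20.16468700°, λ=-119.66259100°, h=3501.2380 m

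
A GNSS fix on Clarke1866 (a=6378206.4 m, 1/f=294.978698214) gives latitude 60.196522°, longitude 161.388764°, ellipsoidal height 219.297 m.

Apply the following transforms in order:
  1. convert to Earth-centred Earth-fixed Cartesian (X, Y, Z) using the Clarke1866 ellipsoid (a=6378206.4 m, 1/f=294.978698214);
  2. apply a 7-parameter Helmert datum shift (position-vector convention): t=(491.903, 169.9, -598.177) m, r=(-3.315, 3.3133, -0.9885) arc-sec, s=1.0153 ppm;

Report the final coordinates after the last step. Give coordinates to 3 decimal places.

X=-3011565.142 m, Y=1014631.173 m, Z=5510824.763 m

start: φ=60.196522°, λ=161.388764°, h=219.297 m
→ ECEF (a=6378206.400, f=1/294.978698214): X=-3012147.3794, Y=1014357.2309, Z=5511385.2618
→ Helmert 7p (PV): X=-3011565.1421, Y=1014631.1729, Z=5510824.7634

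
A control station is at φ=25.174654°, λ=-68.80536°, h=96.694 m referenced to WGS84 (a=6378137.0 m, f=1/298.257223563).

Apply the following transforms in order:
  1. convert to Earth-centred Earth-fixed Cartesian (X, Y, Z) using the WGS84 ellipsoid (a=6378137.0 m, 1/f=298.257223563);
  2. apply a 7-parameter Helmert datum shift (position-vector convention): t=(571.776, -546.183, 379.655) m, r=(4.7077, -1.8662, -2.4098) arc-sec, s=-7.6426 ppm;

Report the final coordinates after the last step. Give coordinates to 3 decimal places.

start: φ=25.174654°, λ=-68.805360°, h=96.694 m
→ ECEF (a=6378137.000, f=1/298.257223563): X=2088203.0194, Y=-5385202.9732, Z=2696637.5826
→ Helmert 7p (PV): X=2088671.5231, Y=-5385793.9421, Z=2696892.6127

X=2088671.523 m, Y=-5385793.942 m, Z=2696892.613 m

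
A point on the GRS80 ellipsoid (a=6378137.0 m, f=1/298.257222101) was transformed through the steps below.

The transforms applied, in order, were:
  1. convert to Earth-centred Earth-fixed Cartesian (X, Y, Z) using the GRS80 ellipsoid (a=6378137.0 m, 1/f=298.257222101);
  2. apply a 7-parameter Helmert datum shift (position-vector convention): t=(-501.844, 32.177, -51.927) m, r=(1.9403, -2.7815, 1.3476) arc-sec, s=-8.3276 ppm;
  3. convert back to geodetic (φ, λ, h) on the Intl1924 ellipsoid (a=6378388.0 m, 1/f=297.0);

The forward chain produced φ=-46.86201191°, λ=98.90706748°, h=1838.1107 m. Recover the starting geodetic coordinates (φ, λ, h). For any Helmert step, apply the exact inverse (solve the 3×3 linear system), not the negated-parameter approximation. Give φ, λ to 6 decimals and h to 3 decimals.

φ=-46.862002°, λ=98.901156°, h=1980.988 m

start: φ=-46.862012°, λ=98.907067°, h=1838.111 m
→ ECEF (a=6378388.000, f=1/297.0): X=-676672.0394, Y=4317652.7855, Z=-4632716.0319
→ Helmert⁻¹: X=-676210.0907, Y=4317617.4028, Z=-4632734.1806
→ geod (Bowring, a=6378137.000): φ=-46.86200200°, λ=98.90115600°, h=1980.9880 m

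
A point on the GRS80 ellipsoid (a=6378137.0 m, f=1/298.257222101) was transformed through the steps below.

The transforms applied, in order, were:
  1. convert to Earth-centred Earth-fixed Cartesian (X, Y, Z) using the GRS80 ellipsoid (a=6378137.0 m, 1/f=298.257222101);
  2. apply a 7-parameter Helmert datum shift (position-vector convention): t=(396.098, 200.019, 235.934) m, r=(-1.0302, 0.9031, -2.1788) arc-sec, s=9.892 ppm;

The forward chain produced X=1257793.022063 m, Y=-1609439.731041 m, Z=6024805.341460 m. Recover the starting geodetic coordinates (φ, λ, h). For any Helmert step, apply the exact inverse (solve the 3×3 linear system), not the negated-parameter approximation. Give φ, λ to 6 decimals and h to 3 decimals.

φ=71.388105°, λ=-52.004730°, h=2391.104 m

start: X=1257793.0221, Y=-1609439.7310, Z=6024805.3415 m
→ Helmert⁻¹: X=1257375.1114, Y=-1609640.6355, Z=6024507.2788
→ geod (Bowring, a=6378137.000): φ=71.38810500°, λ=-52.00473000°, h=2391.1040 m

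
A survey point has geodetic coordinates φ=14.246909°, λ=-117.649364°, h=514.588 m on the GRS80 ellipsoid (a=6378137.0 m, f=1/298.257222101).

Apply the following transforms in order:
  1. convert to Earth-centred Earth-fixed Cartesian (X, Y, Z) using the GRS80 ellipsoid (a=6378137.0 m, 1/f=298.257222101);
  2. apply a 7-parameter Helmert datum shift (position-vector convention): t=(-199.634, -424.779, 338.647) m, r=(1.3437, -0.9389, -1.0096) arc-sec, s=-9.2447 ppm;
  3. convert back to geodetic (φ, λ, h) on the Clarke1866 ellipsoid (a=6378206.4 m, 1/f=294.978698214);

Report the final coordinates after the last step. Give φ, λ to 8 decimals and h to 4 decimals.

φ=14.24940167°, λ=-117.64947105°, h=938.3533 m

start: φ=14.246909°, λ=-117.649364°, h=514.588 m
→ ECEF (a=6378137.000, f=1/298.257222101): X=-2869615.4310, Y=-5477568.5474, Z=1559600.7992
→ Helmert 7p (PV): X=-2869822.4461, Y=-5477938.8020, Z=1559876.2830
→ geod (Bowring, a=6378206.400): φ=14.24940167°, λ=-117.64947105°, h=938.3533 m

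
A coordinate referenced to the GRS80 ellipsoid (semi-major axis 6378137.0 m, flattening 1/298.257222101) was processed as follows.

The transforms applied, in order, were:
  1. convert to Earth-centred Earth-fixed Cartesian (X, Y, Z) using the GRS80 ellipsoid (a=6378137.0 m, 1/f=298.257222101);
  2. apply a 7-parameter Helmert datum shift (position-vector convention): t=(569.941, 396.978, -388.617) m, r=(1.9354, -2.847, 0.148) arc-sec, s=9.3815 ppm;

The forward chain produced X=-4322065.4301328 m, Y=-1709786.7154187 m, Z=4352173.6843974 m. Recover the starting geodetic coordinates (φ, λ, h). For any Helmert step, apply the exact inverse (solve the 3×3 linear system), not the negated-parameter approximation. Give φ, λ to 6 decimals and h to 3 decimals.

φ=43.308989°, λ=-158.414776°, h=77.591 m

start: X=-4322065.4301, Y=-1709786.7154, Z=4352173.6844 m
→ Helmert⁻¹: X=-4322535.9684, Y=-1710123.7072, Z=4352597.1769
→ geod (Bowring, a=6378137.000): φ=43.30898900°, λ=-158.41477600°, h=77.5910 m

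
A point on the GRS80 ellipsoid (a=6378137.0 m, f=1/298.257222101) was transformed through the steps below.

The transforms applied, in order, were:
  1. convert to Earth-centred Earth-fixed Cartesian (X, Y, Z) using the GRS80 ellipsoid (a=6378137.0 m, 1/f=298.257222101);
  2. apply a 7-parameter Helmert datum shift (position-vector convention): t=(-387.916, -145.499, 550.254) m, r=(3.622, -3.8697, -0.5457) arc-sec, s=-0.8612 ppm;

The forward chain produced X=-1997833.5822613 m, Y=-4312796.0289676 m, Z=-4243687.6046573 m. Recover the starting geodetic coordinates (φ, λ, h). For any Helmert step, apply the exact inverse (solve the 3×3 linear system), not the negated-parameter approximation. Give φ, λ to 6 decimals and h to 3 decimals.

φ=-41.954802°, λ=-114.852010°, h=3375.370 m

start: X=-1997833.5823, Y=-4312796.0290, Z=-4243687.6047 m
→ Helmert⁻¹: X=-1997515.6000, Y=-4312734.0554, Z=-4244128.3073
→ geod (Bowring, a=6378137.000): φ=-41.95480200°, λ=-114.85201000°, h=3375.3700 m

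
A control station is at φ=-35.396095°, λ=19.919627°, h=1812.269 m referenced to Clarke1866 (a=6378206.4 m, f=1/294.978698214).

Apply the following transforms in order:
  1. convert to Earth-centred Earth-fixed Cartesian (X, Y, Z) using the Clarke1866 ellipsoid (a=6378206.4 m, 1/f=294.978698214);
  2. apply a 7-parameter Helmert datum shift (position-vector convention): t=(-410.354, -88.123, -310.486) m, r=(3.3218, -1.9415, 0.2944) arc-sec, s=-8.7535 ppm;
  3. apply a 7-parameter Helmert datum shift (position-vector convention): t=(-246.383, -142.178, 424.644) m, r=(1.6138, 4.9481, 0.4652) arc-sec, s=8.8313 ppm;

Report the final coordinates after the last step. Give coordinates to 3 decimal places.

start: φ=-35.396095°, λ=19.919627°, h=1812.269 m
→ ECEF (a=6378206.400, f=1/294.978698214): X=4895187.1012, Y=1773929.8408, Z=-3674637.5206
→ Helmert 7p (PV): X=4894765.9531, Y=1773892.3544, Z=-3674841.1963
→ Helmert 7p (PV): X=4894470.6397, Y=1773805.6336, Z=-3674552.5489

X=4894470.640 m, Y=1773805.634 m, Z=-3674552.549 m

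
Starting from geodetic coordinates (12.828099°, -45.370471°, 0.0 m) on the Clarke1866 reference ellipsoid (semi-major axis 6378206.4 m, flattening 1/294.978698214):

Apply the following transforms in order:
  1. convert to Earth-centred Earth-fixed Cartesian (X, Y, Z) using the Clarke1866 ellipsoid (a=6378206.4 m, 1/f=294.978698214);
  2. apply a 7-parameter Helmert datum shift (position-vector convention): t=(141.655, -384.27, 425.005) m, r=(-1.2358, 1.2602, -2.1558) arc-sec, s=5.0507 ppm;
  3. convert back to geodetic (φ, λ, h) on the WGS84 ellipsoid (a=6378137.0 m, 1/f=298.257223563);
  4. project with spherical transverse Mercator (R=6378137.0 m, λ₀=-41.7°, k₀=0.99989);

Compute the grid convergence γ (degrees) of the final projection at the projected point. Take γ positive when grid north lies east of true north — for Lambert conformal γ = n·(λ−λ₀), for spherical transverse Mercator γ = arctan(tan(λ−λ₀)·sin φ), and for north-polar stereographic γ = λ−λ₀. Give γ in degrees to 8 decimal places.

start: φ=12.828099°, λ=-45.370471°, h=0.000 m
→ ECEF (a=6378206.400, f=1/294.978698214): X=4369707.5680, Y=-4426584.6472, Z=1406781.5465
→ Helmert 7p (PV): X=4369833.6228, Y=-4427028.5167, Z=1407213.4806
→ geod (Bowring, a=6378137.000): φ=12.83016572°, λ=-45.37251690°, h=547.9657 m
→ into tm (λ₀=-41.7°): φ=12.83016572°, λ−λ₀=-3.67251690°
convergence γ = -0.81658939°

-0.81658939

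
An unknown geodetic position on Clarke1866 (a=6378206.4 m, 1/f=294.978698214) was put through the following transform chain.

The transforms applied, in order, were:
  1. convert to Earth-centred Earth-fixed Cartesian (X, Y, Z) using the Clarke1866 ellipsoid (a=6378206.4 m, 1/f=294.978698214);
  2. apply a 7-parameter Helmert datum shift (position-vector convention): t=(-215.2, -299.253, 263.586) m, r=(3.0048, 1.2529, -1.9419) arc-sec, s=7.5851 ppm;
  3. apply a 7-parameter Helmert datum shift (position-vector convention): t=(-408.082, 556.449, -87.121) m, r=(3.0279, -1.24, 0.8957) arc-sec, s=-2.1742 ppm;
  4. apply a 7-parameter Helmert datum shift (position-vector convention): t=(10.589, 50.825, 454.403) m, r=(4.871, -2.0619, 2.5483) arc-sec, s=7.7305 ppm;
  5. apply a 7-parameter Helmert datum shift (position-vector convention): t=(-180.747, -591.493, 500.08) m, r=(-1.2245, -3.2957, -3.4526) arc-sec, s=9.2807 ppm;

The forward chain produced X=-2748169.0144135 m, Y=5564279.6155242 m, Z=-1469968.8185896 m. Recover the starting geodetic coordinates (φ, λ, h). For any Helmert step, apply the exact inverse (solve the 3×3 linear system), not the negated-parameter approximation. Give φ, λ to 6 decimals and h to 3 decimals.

start: X=-2748169.0144, Y=5564279.6155, Z=-1469968.8186 m
→ Helmert⁻¹: X=-2748079.4052, Y=5564782.1929, Z=-1470378.3073
→ Helmert⁻¹: X=-2748014.7052, Y=5564687.5641, Z=-1470925.2816
→ Helmert⁻¹: X=-2747597.2776, Y=5564133.5516, Z=-1470906.5205
→ Helmert⁻¹: X=-2747404.6879, Y=5564343.2996, Z=-1471256.6955
→ geod (Bowring, a=6378206.400): φ=-13.42521700°, λ=116.27794100°, h=625.3850 m

φ=-13.425217°, λ=116.277941°, h=625.385 m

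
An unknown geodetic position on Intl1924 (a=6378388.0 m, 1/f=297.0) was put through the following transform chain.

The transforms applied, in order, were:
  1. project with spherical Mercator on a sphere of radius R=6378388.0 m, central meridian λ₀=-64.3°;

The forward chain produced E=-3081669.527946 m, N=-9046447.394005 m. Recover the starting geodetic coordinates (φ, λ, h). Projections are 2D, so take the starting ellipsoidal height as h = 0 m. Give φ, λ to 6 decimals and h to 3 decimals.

start: E=-3081669.5279, N=-9046447.3940 m
→ merc⁻¹: φ=-62.77828600°, λ=-91.98201900°

φ=-62.778286°, λ=-91.982019°, h=0.000 m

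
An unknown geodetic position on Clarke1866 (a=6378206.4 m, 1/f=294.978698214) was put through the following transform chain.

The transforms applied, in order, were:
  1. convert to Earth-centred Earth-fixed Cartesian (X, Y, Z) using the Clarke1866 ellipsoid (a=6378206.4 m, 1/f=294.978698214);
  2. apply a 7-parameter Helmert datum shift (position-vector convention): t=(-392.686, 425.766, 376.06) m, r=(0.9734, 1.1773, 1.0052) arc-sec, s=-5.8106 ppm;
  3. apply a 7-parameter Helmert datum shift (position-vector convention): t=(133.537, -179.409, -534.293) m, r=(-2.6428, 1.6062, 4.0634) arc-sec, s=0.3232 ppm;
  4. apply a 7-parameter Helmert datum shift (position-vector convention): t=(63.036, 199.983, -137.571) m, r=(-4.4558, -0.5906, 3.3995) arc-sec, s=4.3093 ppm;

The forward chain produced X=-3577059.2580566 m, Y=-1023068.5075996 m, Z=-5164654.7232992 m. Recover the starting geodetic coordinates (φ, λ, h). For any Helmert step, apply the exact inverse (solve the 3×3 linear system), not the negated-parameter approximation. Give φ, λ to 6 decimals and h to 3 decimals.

φ=-54.416276°, λ=-164.035984°, h=975.568 m

start: X=-3577059.2581, Y=-1023068.5076, Z=-5164654.7233 m
→ Helmert⁻¹: X=-3577138.5287, Y=-1023093.5600, Z=-5164506.7557
→ Helmert⁻¹: X=-3577250.8456, Y=-1022777.1841, Z=-5164011.7545
→ Helmert⁻¹: X=-3576854.4528, Y=-1023215.8362, Z=-5164433.4098
→ geod (Bowring, a=6378206.400): φ=-54.41627600°, λ=-164.03598400°, h=975.5680 m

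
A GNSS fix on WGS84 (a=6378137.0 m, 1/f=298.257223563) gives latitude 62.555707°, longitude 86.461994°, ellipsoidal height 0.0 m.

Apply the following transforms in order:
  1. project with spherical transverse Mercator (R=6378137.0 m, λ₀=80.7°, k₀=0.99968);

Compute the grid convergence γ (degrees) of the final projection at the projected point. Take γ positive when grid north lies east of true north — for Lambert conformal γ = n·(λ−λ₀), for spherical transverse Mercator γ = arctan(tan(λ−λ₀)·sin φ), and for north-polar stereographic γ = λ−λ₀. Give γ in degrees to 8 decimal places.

5.11719454

start: φ=62.555707°, λ=86.461994°, h=0.000 m
→ into tm (λ₀=80.7°): φ=62.55570700°, λ−λ₀=5.76199400°
convergence γ = 5.11719454°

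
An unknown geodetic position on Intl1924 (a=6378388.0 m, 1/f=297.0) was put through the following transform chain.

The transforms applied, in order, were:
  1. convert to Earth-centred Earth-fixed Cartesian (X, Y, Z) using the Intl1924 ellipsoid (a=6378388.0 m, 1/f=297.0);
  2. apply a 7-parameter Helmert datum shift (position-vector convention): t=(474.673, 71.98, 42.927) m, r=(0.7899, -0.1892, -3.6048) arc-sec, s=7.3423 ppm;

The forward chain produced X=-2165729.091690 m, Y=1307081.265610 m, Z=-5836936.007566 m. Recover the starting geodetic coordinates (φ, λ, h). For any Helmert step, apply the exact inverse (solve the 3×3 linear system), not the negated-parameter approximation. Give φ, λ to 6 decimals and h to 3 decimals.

start: X=-2165729.0917, Y=1307081.2656, Z=-5836936.0076 m
→ Helmert⁻¹: X=-2166216.0547, Y=1306939.4784, Z=-5836939.0960
→ geod (Bowring, a=6378388.000): φ=-66.70704000°, λ=148.89623000°, h=1344.1700 m

φ=-66.707040°, λ=148.896230°, h=1344.170 m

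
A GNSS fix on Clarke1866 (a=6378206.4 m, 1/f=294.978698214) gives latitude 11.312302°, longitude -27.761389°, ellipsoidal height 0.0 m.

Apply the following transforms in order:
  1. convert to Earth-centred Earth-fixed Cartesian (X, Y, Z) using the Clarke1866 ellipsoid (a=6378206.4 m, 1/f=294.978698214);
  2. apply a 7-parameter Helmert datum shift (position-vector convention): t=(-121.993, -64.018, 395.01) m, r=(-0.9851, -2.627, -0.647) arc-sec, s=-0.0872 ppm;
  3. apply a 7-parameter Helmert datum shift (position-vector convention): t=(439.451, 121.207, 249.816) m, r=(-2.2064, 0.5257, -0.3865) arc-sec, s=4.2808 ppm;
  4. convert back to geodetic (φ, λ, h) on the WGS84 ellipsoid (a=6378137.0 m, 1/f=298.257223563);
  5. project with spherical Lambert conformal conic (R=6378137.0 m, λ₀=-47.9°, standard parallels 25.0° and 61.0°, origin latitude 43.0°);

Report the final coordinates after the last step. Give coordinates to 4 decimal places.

start: φ=11.312302°, λ=-27.761389°, h=0.000 m
→ ECEF (a=6378206.400, f=1/294.978698214): X=5535114.9223, Y=-2913569.7868, Z=1242821.2368
→ Helmert 7p (PV): X=5534967.4789, Y=-2913644.9774, Z=1243300.5489
→ Helmert 7p (PV): X=5535428.3332, Y=-2913533.3150, Z=1243572.7475
→ geod (Bowring, a=6378137.000): φ=11.31767693°, λ=-27.75975626°, h=463.0092 m
→ lcc (R=6378137.0, λ₀=-47.9°): E=2396395.3016, N=-3237988.4177

E=2396395.3016 m, N=-3237988.4177 m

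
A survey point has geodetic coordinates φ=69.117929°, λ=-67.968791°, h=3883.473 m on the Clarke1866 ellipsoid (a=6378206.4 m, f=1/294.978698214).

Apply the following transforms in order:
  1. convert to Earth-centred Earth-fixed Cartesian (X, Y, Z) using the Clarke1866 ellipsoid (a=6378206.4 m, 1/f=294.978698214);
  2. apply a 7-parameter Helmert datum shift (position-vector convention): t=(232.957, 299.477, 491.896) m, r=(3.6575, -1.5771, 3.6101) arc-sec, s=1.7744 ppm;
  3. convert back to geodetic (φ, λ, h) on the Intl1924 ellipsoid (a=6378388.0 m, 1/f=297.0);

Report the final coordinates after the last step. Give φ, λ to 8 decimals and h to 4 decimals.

start: φ=69.117929°, λ=-67.968791°, h=3883.473 m
→ ECEF (a=6378206.400, f=1/294.978698214): X=855860.0938, Y=-2115010.4659, Z=5940117.2408
→ Helmert 7p (PV): X=856086.1688, Y=-2114805.0930, Z=5940588.7173
→ geod (Bowring, a=6378388.000): φ=69.11944139°, λ=-67.96159347°, h=3976.8869 m

φ=69.11944139°, λ=-67.96159347°, h=3976.8869 m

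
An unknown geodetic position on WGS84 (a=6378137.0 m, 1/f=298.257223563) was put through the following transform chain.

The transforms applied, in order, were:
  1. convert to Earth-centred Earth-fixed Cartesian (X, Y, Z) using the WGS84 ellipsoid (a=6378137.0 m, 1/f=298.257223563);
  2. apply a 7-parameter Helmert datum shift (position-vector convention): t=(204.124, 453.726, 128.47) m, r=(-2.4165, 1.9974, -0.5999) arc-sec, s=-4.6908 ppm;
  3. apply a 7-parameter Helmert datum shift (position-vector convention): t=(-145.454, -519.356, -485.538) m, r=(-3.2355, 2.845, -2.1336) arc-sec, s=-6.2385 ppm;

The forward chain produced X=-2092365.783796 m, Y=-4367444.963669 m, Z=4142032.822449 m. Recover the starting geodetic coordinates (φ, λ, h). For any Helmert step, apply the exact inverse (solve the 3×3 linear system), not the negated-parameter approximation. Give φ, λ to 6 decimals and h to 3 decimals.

φ=40.731086°, λ=-115.598918°, h=3719.713 m

start: X=-2092365.7838, Y=-4367444.9637, Z=4142032.8224 m
→ Helmert⁻¹: X=-2092245.3462, Y=-4367039.4721, Z=4142446.8435
→ Helmert⁻¹: X=-2092486.6952, Y=-4367568.2998, Z=4142266.3730
→ geod (Bowring, a=6378137.000): φ=40.73108600°, λ=-115.59891800°, h=3719.7130 m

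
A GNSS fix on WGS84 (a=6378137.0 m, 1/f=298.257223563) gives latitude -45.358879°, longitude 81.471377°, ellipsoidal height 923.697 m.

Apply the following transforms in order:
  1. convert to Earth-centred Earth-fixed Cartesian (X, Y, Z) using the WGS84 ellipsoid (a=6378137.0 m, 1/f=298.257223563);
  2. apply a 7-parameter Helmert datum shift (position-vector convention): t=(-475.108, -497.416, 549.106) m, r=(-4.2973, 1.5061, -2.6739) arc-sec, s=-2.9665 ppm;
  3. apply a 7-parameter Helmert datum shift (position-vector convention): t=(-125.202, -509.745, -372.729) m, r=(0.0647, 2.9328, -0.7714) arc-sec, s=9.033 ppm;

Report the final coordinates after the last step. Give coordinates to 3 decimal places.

X=665255.797 m, Y=4439215.121 m, Z=-4516075.917 m

start: φ=-45.358879°, λ=81.471377°, h=923.697 m
→ ECEF (a=6378137.000, f=1/298.257223563): X=665875.0887, Y=4440299.1428, Z=-4516119.4616
→ Helmert 7p (PV): X=665422.5911, Y=4439685.8346, Z=-4515654.3291
→ Helmert 7p (PV): X=665255.7968, Y=4439215.1211, Z=-4516075.9168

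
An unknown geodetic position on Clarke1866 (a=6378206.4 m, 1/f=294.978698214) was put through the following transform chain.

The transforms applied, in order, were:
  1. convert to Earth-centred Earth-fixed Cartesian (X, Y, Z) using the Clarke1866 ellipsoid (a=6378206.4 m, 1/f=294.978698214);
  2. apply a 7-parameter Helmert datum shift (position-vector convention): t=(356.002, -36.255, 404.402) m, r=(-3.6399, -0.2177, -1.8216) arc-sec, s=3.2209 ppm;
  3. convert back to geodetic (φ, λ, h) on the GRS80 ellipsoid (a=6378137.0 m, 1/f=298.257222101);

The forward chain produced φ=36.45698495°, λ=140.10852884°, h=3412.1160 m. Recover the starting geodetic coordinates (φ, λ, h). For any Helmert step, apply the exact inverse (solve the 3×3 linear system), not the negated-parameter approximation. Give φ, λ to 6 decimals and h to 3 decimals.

start: φ=36.456985°, λ=140.108529°, h=3412.116 m
→ ECEF (a=6378137.000, f=1/298.257222101): X=-3942779.0685, Y=3295677.9075, Z=3771123.9850
→ Helmert⁻¹: X=-3943147.4950, Y=3295602.1822, Z=3770769.7563
→ geod (Bowring, a=6378206.400): φ=36.45521200°, λ=140.11181100°, h=3404.3580 m

φ=36.455212°, λ=140.111811°, h=3404.358 m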